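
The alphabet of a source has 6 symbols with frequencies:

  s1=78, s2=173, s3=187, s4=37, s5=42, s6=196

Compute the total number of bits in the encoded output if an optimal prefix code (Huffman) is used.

1662

Merge the two smallest weights repeatedly:
merge s4(37) and s5(42): 79
merge s1(78) and 79: 157
merge 157 and s2(173): 330
merge s3(187) and s6(196): 383
merge 330 and 383: 713
Each symbol's bit-cost is frequency × depth; summing gives 1662 bits (equivalently 79 + 157 + 330 + 383 + 713).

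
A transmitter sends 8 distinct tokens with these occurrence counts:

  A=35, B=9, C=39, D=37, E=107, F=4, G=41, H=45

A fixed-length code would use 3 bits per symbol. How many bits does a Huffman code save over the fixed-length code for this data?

94

Fixed-length: 3 bits × 317 symbols = 951 bits.
Huffman merges:
merge F(4) and B(9): 13
merge 13 and A(35): 48
merge D(37) and C(39): 76
merge G(41) and H(45): 86
merge 48 and 76: 124
merge 86 and E(107): 193
merge 124 and 193: 317
Huffman total = 13 + 48 + 76 + 86 + 124 + 193 + 317 = 857 bits.
Saving = 951 − 857 = 94 bits.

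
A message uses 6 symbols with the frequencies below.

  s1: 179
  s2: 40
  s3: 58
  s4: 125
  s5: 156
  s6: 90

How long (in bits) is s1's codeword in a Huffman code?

Repeatedly merge the two smallest:
s2(40) + s3(58) → 98
s6(90) + 98 → 188
s4(125) + s5(156) → 281
s1(179) + 188 → 367
281 + 367 → 648
s1 sits 2 levels below the root, so its codeword is 2 bits.

2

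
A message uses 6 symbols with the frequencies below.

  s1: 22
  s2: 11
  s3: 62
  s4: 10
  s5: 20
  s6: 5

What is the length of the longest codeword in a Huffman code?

4

Merge the two lowest-weight nodes at each step:
s6(5) + s4(10) → 15
s2(11) + 15 → 26
s5(20) + s1(22) → 42
26 + 42 → 68
s3(62) + 68 → 130
The first pair merged (s6, s4) ends up deepest, at depth 4.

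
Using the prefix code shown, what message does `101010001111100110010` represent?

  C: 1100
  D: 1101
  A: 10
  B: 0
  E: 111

Read left to right; each codeword is recognised as soon as it completes (prefix code):
  10→A | 10→A | 10→A | 0→B | 0→B | 111→E | 1100→C | 1100→C | 10→A
Decoded message: AAABBECCA

AAABBECCA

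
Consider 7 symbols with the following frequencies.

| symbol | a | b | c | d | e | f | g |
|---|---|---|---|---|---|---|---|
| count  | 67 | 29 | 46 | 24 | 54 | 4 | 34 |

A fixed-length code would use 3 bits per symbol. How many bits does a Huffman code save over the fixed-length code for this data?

93

Fixed-length: 3 bits × 258 symbols = 774 bits.
Huffman merges:
f(4) + d(24) → 28
28 + b(29) → 57
g(34) + c(46) → 80
e(54) + 57 → 111
a(67) + 80 → 147
111 + 147 → 258
Huffman total = 28 + 57 + 80 + 111 + 147 + 258 = 681 bits.
Saving = 774 − 681 = 93 bits.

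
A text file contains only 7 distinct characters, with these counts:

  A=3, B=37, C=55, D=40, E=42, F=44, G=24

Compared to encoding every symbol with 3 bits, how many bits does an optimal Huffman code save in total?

Fixed-length: 3 bits × 245 symbols = 735 bits.
Huffman merges:
merge A(3) and G(24): 27
merge 27 and B(37): 64
merge D(40) and E(42): 82
merge F(44) and C(55): 99
merge 64 and 82: 146
merge 99 and 146: 245
Huffman total = 27 + 64 + 82 + 99 + 146 + 245 = 663 bits.
Saving = 735 − 663 = 72 bits.

72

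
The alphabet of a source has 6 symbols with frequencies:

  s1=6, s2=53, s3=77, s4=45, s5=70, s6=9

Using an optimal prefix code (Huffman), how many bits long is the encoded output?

Merge the two smallest weights repeatedly:
merge s1(6) and s6(9): 15
merge 15 and s4(45): 60
merge s2(53) and 60: 113
merge s5(70) and s3(77): 147
merge 113 and 147: 260
The encoded length is the sum of every internal node's weight: 15 + 60 + 113 + 147 + 260 = 595 bits.

595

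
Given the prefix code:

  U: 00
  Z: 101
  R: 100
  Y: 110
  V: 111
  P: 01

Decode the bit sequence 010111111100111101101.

PPVVUVZZ

Read left to right; each codeword is recognised as soon as it completes (prefix code):
  01→P | 01→P | 111→V | 111→V | 00→U | 111→V | 101→Z | 101→Z
Decoded message: PPVVUVZZ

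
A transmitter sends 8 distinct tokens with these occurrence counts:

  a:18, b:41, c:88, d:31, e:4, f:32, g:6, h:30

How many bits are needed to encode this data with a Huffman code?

Merge the two smallest weights repeatedly:
merge e(4) and g(6): 10
merge 10 and a(18): 28
merge 28 and h(30): 58
merge d(31) and f(32): 63
merge b(41) and 58: 99
merge 63 and c(88): 151
merge 99 and 151: 250
Total encoded bits = sum of merged weights = 10 + 28 + 58 + 63 + 99 + 151 + 250 = 659.

659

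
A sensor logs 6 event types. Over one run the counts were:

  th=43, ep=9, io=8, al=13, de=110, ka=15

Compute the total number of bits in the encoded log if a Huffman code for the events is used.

Merge the two smallest weights repeatedly:
merge io(8) and ep(9): 17
merge al(13) and ka(15): 28
merge 17 and 28: 45
merge th(43) and 45: 88
merge 88 and de(110): 198
Total encoded bits = sum of merged weights = 17 + 28 + 45 + 88 + 198 = 376.

376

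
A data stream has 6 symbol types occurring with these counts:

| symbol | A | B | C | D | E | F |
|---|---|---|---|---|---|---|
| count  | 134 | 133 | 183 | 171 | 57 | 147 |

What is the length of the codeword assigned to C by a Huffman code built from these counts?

2

Repeatedly merge the two smallest:
combine E(57), B(133) → 190
combine A(134), F(147) → 281
combine D(171), C(183) → 354
combine 190, 281 → 471
combine 354, 471 → 825
The subtree containing C is merged 2 times, so code length = 2.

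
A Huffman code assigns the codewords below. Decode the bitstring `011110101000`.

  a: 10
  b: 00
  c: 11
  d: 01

Read left to right; each codeword is recognised as soon as it completes (prefix code):
  01→d | 11→c | 10→a | 10→a | 10→a | 00→b
Decoded message: dcaaab

dcaaab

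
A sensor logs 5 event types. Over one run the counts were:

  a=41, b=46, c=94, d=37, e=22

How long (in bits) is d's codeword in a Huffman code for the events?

Build the tree from the bottom:
combine e(22), d(37) → 59
combine a(41), b(46) → 87
combine 59, 87 → 146
combine c(94), 146 → 240
The subtree containing d is merged 3 times, so code length = 3.

3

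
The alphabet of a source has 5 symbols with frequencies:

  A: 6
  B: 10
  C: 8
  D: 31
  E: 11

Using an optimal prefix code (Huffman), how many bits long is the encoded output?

136

Merge the two smallest weights repeatedly:
combine A(6), C(8) → 14
combine B(10), E(11) → 21
combine 14, 21 → 35
combine D(31), 35 → 66
Total encoded bits = sum of merged weights = 14 + 21 + 35 + 66 = 136.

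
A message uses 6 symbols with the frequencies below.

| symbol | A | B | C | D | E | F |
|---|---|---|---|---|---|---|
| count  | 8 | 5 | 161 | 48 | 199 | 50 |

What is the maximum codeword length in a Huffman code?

Merge the two lowest-weight nodes at each step:
combine B(5), A(8) → 13
combine 13, D(48) → 61
combine F(50), 61 → 111
combine 111, C(161) → 272
combine E(199), 272 → 471
The rarest symbols sit at the bottom; the longest codeword is 5 bits.

5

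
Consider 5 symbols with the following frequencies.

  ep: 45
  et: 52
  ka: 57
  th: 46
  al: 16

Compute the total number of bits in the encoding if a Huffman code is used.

493

Merge the two smallest weights repeatedly:
combine al(16), ep(45) → 61
combine th(46), et(52) → 98
combine ka(57), 61 → 118
combine 98, 118 → 216
Each symbol's bit-cost is frequency × depth; summing gives 493 bits (equivalently 61 + 98 + 118 + 216).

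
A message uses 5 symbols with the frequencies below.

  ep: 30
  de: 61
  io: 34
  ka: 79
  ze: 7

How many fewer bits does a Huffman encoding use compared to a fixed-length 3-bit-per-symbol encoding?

182

Fixed-length: 3 bits × 211 symbols = 633 bits.
Huffman merges:
combine ze(7), ep(30) → 37
combine io(34), 37 → 71
combine de(61), 71 → 132
combine ka(79), 132 → 211
Huffman total = 37 + 71 + 132 + 211 = 451 bits.
Saving = 633 − 451 = 182 bits.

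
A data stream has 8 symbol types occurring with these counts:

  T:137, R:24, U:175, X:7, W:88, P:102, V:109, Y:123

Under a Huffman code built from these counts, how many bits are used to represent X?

Repeatedly merge the two smallest:
combine X(7), R(24) → 31
combine 31, W(88) → 119
combine P(102), V(109) → 211
combine 119, Y(123) → 242
combine T(137), U(175) → 312
combine 211, 242 → 453
combine 312, 453 → 765
X's leaf is at depth 5, giving a 5-bit codeword.

5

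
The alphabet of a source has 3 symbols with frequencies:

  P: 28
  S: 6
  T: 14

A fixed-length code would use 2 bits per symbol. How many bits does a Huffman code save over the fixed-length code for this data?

Fixed-length: 2 bits × 48 symbols = 96 bits.
Huffman merges:
merge S(6) and T(14): 20
merge 20 and P(28): 48
Huffman total = 20 + 48 = 68 bits.
Saving = 96 − 68 = 28 bits.

28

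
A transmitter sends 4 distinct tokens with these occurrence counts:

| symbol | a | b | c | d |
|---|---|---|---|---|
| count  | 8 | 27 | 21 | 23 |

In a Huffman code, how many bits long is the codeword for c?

2

Build the tree from the bottom:
merge a(8) and c(21): 29
merge d(23) and b(27): 50
merge 29 and 50: 79
The subtree containing c is merged 2 times, so code length = 2.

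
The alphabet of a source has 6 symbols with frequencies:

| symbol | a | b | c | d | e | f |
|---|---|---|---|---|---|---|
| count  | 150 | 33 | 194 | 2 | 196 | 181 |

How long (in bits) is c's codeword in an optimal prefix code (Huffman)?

2

Build the tree from the bottom:
combine d(2), b(33) → 35
combine 35, a(150) → 185
combine f(181), 185 → 366
combine c(194), e(196) → 390
combine 366, 390 → 756
The subtree containing c is merged 2 times, so code length = 2.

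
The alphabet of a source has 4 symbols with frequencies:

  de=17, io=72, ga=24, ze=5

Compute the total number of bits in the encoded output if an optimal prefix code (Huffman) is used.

Greedily combine the two least-frequent nodes:
combine ze(5), de(17) → 22
combine 22, ga(24) → 46
combine 46, io(72) → 118
Each symbol's bit-cost is frequency × depth; summing gives 186 bits (equivalently 22 + 46 + 118).

186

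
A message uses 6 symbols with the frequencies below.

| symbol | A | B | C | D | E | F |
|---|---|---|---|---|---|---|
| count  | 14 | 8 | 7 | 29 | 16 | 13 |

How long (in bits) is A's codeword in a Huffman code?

3

Repeatedly merge the two smallest:
combine C(7), B(8) → 15
combine F(13), A(14) → 27
combine 15, E(16) → 31
combine 27, D(29) → 56
combine 31, 56 → 87
A's leaf is at depth 3, giving a 3-bit codeword.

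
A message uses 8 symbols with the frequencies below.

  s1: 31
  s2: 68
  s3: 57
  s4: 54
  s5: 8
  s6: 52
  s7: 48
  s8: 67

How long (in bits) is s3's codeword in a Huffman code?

3

Repeatedly merge the two smallest:
combine s5(8), s1(31) → 39
combine 39, s7(48) → 87
combine s6(52), s4(54) → 106
combine s3(57), s8(67) → 124
combine s2(68), 87 → 155
combine 106, 124 → 230
combine 155, 230 → 385
s3 sits 3 levels below the root, so its codeword is 3 bits.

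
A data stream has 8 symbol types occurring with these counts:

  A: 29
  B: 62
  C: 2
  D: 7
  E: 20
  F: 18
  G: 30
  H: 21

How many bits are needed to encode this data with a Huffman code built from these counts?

511

Merge the two smallest weights repeatedly:
C(2) + D(7) → 9
9 + F(18) → 27
E(20) + H(21) → 41
27 + A(29) → 56
G(30) + 41 → 71
56 + B(62) → 118
71 + 118 → 189
Total encoded bits = sum of merged weights = 9 + 27 + 41 + 56 + 71 + 118 + 189 = 511.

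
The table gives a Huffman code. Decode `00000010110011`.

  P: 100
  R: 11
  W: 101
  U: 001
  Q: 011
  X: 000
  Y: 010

Read left to right; each codeword is recognised as soon as it completes (prefix code):
  000→X | 000→X | 101→W | 100→P | 11→R
Decoded message: XXWPR

XXWPR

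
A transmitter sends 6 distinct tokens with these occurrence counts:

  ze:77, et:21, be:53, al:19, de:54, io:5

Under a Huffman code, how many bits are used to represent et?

Build the tree from the bottom:
io(5) + al(19) → 24
et(21) + 24 → 45
45 + be(53) → 98
de(54) + ze(77) → 131
98 + 131 → 229
The subtree containing et is merged 3 times, so code length = 3.

3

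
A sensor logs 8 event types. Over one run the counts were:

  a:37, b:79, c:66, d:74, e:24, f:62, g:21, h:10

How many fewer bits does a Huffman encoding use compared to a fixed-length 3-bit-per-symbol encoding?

Fixed-length: 3 bits × 373 symbols = 1119 bits.
Huffman merges:
combine h(10), g(21) → 31
combine e(24), 31 → 55
combine a(37), 55 → 92
combine f(62), c(66) → 128
combine d(74), b(79) → 153
combine 92, 128 → 220
combine 153, 220 → 373
Huffman total = 31 + 55 + 92 + 128 + 153 + 220 + 373 = 1052 bits.
Saving = 1119 − 1052 = 67 bits.

67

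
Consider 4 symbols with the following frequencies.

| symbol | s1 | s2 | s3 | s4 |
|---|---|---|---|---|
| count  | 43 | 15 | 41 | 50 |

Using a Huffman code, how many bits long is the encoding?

298

Build the Huffman tree bottom-up:
s2(15) + s3(41) → 56
s1(43) + s4(50) → 93
56 + 93 → 149
Total encoded bits = sum of merged weights = 56 + 93 + 149 = 298.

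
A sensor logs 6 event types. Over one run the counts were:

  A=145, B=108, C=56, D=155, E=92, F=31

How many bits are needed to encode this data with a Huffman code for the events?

1440

Greedily combine the two least-frequent nodes:
merge F(31) and C(56): 87
merge 87 and E(92): 179
merge B(108) and A(145): 253
merge D(155) and 179: 334
merge 253 and 334: 587
The encoded length is the sum of every internal node's weight: 87 + 179 + 253 + 334 + 587 = 1440 bits.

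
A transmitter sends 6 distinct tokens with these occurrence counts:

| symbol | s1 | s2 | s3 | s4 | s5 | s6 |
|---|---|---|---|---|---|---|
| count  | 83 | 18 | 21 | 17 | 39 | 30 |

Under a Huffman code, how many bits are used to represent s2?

4

Huffman merges, smallest pair first:
combine s4(17), s2(18) → 35
combine s3(21), s6(30) → 51
combine 35, s5(39) → 74
combine 51, 74 → 125
combine s1(83), 125 → 208
The subtree containing s2 is merged 4 times, so code length = 4.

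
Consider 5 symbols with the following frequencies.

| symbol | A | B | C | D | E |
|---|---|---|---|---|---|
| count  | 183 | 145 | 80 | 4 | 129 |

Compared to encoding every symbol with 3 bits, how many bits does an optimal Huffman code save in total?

Fixed-length: 3 bits × 541 symbols = 1623 bits.
Huffman merges:
D(4) + C(80) → 84
84 + E(129) → 213
B(145) + A(183) → 328
213 + 328 → 541
Huffman total = 84 + 213 + 328 + 541 = 1166 bits.
Saving = 1623 − 1166 = 457 bits.

457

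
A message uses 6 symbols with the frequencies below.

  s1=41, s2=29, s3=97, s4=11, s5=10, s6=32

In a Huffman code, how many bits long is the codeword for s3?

Repeatedly merge the two smallest:
merge s5(10) and s4(11): 21
merge 21 and s2(29): 50
merge s6(32) and s1(41): 73
merge 50 and 73: 123
merge s3(97) and 123: 220
s3 is a child of the root — depth 1, so its codeword is a single bit.

1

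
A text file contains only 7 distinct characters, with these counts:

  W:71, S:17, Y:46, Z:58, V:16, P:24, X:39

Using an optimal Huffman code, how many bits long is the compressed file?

Merge the two smallest weights repeatedly:
combine V(16), S(17) → 33
combine P(24), 33 → 57
combine X(39), Y(46) → 85
combine 57, Z(58) → 115
combine W(71), 85 → 156
combine 115, 156 → 271
The encoded length is the sum of every internal node's weight: 33 + 57 + 85 + 115 + 156 + 271 = 717 bits.

717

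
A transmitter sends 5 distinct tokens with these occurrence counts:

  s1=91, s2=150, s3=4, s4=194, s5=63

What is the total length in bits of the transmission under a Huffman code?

1035

Greedily combine the two least-frequent nodes:
s3(4) + s5(63) → 67
67 + s1(91) → 158
s2(150) + 158 → 308
s4(194) + 308 → 502
The encoded length is the sum of every internal node's weight: 67 + 158 + 308 + 502 = 1035 bits.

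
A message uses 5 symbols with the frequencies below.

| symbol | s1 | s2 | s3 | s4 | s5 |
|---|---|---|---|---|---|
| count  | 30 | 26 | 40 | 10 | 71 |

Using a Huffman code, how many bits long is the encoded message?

385

Merge the two smallest weights repeatedly:
merge s4(10) and s2(26): 36
merge s1(30) and 36: 66
merge s3(40) and 66: 106
merge s5(71) and 106: 177
Each symbol's bit-cost is frequency × depth; summing gives 385 bits (equivalently 36 + 66 + 106 + 177).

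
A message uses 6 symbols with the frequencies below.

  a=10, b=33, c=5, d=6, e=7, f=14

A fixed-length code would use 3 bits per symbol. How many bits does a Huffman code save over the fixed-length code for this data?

Fixed-length: 3 bits × 75 symbols = 225 bits.
Huffman merges:
combine c(5), d(6) → 11
combine e(7), a(10) → 17
combine 11, f(14) → 25
combine 17, 25 → 42
combine b(33), 42 → 75
Huffman total = 11 + 17 + 25 + 42 + 75 = 170 bits.
Saving = 225 − 170 = 55 bits.

55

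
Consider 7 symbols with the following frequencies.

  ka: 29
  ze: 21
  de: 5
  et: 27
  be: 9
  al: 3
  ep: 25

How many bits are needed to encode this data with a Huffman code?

301

Merge the two smallest weights repeatedly:
combine al(3), de(5) → 8
combine 8, be(9) → 17
combine 17, ze(21) → 38
combine ep(25), et(27) → 52
combine ka(29), 38 → 67
combine 52, 67 → 119
Each symbol's bit-cost is frequency × depth; summing gives 301 bits (equivalently 8 + 17 + 38 + 52 + 67 + 119).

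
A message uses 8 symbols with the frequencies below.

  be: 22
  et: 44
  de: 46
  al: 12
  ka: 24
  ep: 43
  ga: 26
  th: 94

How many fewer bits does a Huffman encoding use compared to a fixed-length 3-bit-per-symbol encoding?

Fixed-length: 3 bits × 311 symbols = 933 bits.
Huffman merges:
combine al(12), be(22) → 34
combine ka(24), ga(26) → 50
combine 34, ep(43) → 77
combine et(44), de(46) → 90
combine 50, 77 → 127
combine 90, th(94) → 184
combine 127, 184 → 311
Huffman total = 34 + 50 + 77 + 90 + 127 + 184 + 311 = 873 bits.
Saving = 933 − 873 = 60 bits.

60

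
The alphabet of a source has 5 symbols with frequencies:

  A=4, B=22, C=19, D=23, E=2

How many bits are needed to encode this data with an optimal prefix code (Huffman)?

146

Merge the two smallest weights repeatedly:
combine E(2), A(4) → 6
combine 6, C(19) → 25
combine B(22), D(23) → 45
combine 25, 45 → 70
Total encoded bits = sum of merged weights = 6 + 25 + 45 + 70 = 146.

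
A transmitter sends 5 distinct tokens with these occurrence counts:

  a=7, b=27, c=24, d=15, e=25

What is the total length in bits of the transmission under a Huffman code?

218

Merge the two smallest weights repeatedly:
combine a(7), d(15) → 22
combine 22, c(24) → 46
combine e(25), b(27) → 52
combine 46, 52 → 98
Each symbol's bit-cost is frequency × depth; summing gives 218 bits (equivalently 22 + 46 + 52 + 98).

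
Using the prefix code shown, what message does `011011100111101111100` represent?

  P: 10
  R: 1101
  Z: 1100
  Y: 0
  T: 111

Read left to right; each codeword is recognised as soon as it completes (prefix code):
  0→Y | 1101→R | 1100→Z | 111→T | 10→P | 111→T | 1100→Z
Decoded message: YRZTPTZ

YRZTPTZ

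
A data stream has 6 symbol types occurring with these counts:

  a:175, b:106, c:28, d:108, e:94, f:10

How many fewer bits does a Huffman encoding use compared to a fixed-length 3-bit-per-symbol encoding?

351

Fixed-length: 3 bits × 521 symbols = 1563 bits.
Huffman merges:
merge f(10) and c(28): 38
merge 38 and e(94): 132
merge b(106) and d(108): 214
merge 132 and a(175): 307
merge 214 and 307: 521
Huffman total = 38 + 132 + 214 + 307 + 521 = 1212 bits.
Saving = 1563 − 1212 = 351 bits.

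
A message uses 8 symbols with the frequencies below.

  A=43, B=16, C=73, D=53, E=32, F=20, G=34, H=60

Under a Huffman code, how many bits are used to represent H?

Huffman merges, smallest pair first:
B(16) + F(20) → 36
E(32) + G(34) → 66
36 + A(43) → 79
D(53) + H(60) → 113
66 + C(73) → 139
79 + 113 → 192
139 + 192 → 331
H sits 3 levels below the root, so its codeword is 3 bits.

3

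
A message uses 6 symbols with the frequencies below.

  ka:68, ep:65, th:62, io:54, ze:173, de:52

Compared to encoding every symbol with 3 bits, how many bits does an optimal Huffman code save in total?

241

Fixed-length: 3 bits × 474 symbols = 1422 bits.
Huffman merges:
merge de(52) and io(54): 106
merge th(62) and ep(65): 127
merge ka(68) and 106: 174
merge 127 and ze(173): 300
merge 174 and 300: 474
Huffman total = 106 + 127 + 174 + 300 + 474 = 1181 bits.
Saving = 1422 − 1181 = 241 bits.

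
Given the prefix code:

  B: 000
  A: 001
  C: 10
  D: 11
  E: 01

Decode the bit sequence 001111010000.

ADCCB

Read left to right; each codeword is recognised as soon as it completes (prefix code):
  001→A | 11→D | 10→C | 10→C | 000→B
Decoded message: ADCCB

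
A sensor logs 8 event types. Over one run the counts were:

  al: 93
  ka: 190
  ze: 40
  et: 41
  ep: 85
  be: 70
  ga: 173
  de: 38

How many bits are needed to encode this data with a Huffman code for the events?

Build the Huffman tree bottom-up:
combine de(38), ze(40) → 78
combine et(41), be(70) → 111
combine 78, ep(85) → 163
combine al(93), 111 → 204
combine 163, ga(173) → 336
combine ka(190), 204 → 394
combine 336, 394 → 730
Total encoded bits = sum of merged weights = 78 + 111 + 163 + 204 + 336 + 394 + 730 = 2016.

2016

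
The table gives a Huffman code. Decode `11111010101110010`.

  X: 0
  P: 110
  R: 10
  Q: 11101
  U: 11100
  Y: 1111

Read left to right; each codeword is recognised as soon as it completes (prefix code):
  1111→Y | 10→R | 10→R | 10→R | 11100→U | 10→R
Decoded message: YRRRUR

YRRRUR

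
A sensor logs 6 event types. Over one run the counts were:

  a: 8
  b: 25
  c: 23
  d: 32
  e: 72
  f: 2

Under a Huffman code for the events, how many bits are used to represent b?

Huffman merges, smallest pair first:
f(2) + a(8) → 10
10 + c(23) → 33
b(25) + d(32) → 57
33 + 57 → 90
e(72) + 90 → 162
The subtree containing b is merged 3 times, so code length = 3.

3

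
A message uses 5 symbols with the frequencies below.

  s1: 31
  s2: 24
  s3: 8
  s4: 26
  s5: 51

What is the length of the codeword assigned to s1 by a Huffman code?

Huffman merges, smallest pair first:
combine s3(8), s2(24) → 32
combine s4(26), s1(31) → 57
combine 32, s5(51) → 83
combine 57, 83 → 140
s1 sits 2 levels below the root, so its codeword is 2 bits.

2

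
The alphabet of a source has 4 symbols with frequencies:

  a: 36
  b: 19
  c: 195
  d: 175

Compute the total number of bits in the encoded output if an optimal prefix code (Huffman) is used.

710

Build the Huffman tree bottom-up:
combine b(19), a(36) → 55
combine 55, d(175) → 230
combine c(195), 230 → 425
Each symbol's bit-cost is frequency × depth; summing gives 710 bits (equivalently 55 + 230 + 425).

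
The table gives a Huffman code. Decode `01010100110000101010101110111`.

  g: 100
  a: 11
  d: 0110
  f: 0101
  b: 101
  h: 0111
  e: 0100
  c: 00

Read left to right; each codeword is recognised as soon as it completes (prefix code):
  0101→f | 0100→e | 11→a | 00→c | 00→c | 101→b | 0101→f | 0111→h | 0111→h
Decoded message: feaccbfhh

feaccbfhh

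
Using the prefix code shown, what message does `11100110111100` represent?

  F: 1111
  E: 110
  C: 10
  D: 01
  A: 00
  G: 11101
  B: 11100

BEFA

Read left to right; each codeword is recognised as soon as it completes (prefix code):
  11100→B | 110→E | 1111→F | 00→A
Decoded message: BEFA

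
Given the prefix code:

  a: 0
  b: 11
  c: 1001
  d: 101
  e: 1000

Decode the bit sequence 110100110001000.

bacee

Read left to right; each codeword is recognised as soon as it completes (prefix code):
  11→b | 0→a | 1001→c | 1000→e | 1000→e
Decoded message: bacee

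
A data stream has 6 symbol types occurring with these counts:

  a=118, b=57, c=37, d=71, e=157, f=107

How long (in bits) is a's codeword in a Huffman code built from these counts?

Build the tree from the bottom:
merge c(37) and b(57): 94
merge d(71) and 94: 165
merge f(107) and a(118): 225
merge e(157) and 165: 322
merge 225 and 322: 547
The subtree containing a is merged 2 times, so code length = 2.

2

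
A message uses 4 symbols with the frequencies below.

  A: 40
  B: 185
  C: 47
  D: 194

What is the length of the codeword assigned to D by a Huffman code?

1

Build the tree from the bottom:
combine A(40), C(47) → 87
combine 87, B(185) → 272
combine D(194), 272 → 466
D is a child of the root — depth 1, so its codeword is a single bit.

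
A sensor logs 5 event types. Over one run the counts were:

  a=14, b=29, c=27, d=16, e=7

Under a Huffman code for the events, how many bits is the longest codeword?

3

Merge the two lowest-weight nodes at each step:
combine e(7), a(14) → 21
combine d(16), 21 → 37
combine c(27), b(29) → 56
combine 37, 56 → 93
Maximum depth reached is 3.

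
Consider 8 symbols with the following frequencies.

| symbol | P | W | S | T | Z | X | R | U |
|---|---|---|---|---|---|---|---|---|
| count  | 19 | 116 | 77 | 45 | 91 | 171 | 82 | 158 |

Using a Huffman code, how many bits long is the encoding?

Greedily combine the two least-frequent nodes:
combine P(19), T(45) → 64
combine 64, S(77) → 141
combine R(82), Z(91) → 173
combine W(116), 141 → 257
combine U(158), X(171) → 329
combine 173, 257 → 430
combine 329, 430 → 759
Total encoded bits = sum of merged weights = 64 + 141 + 173 + 257 + 329 + 430 + 759 = 2153.

2153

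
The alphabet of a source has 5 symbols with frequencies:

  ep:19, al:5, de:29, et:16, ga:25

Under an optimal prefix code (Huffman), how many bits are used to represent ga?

2

Build the tree from the bottom:
combine al(5), et(16) → 21
combine ep(19), 21 → 40
combine ga(25), de(29) → 54
combine 40, 54 → 94
ga's leaf is at depth 2, giving a 2-bit codeword.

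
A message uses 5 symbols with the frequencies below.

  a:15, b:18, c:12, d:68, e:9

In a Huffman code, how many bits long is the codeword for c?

Build the tree from the bottom:
combine e(9), c(12) → 21
combine a(15), b(18) → 33
combine 21, 33 → 54
combine 54, d(68) → 122
c sits 3 levels below the root, so its codeword is 3 bits.

3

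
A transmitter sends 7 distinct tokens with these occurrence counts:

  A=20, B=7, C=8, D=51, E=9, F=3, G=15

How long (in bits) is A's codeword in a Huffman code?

3

Repeatedly merge the two smallest:
merge F(3) and B(7): 10
merge C(8) and E(9): 17
merge 10 and G(15): 25
merge 17 and A(20): 37
merge 25 and 37: 62
merge D(51) and 62: 113
A sits 3 levels below the root, so its codeword is 3 bits.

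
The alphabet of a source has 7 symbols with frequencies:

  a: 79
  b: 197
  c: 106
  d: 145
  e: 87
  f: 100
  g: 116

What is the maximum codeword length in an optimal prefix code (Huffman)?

Merge the two lowest-weight nodes at each step:
a(79) + e(87) → 166
f(100) + c(106) → 206
g(116) + d(145) → 261
166 + b(197) → 363
206 + 261 → 467
363 + 467 → 830
The first pair merged (a, e) ends up deepest, at depth 3.

3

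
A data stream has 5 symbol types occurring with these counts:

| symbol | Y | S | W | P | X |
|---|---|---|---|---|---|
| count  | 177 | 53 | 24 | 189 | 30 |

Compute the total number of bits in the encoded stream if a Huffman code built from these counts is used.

Build the Huffman tree bottom-up:
combine W(24), X(30) → 54
combine S(53), 54 → 107
combine 107, Y(177) → 284
combine P(189), 284 → 473
Each symbol's bit-cost is frequency × depth; summing gives 918 bits (equivalently 54 + 107 + 284 + 473).

918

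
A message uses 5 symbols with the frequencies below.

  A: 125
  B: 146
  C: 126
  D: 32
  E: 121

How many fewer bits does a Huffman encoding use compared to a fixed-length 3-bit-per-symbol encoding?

Fixed-length: 3 bits × 550 symbols = 1650 bits.
Huffman merges:
merge D(32) and E(121): 153
merge A(125) and C(126): 251
merge B(146) and 153: 299
merge 251 and 299: 550
Huffman total = 153 + 251 + 299 + 550 = 1253 bits.
Saving = 1650 − 1253 = 397 bits.

397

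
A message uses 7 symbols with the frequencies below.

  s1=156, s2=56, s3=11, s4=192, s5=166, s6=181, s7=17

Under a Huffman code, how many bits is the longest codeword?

5

Merge the two lowest-weight nodes at each step:
s3(11) + s7(17) → 28
28 + s2(56) → 84
84 + s1(156) → 240
s5(166) + s6(181) → 347
s4(192) + 240 → 432
347 + 432 → 779
The first pair merged (s3, s7) ends up deepest, at depth 5.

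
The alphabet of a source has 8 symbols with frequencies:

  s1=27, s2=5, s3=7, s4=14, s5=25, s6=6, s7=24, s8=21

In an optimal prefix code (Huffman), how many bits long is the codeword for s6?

Huffman merges, smallest pair first:
s2(5) + s6(6) → 11
s3(7) + 11 → 18
s4(14) + 18 → 32
s8(21) + s7(24) → 45
s5(25) + s1(27) → 52
32 + 45 → 77
52 + 77 → 129
s6 sits 5 levels below the root, so its codeword is 5 bits.

5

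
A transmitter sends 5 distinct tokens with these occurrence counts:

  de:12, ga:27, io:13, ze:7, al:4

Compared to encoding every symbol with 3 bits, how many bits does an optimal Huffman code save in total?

Fixed-length: 3 bits × 63 symbols = 189 bits.
Huffman merges:
merge al(4) and ze(7): 11
merge 11 and de(12): 23
merge io(13) and 23: 36
merge ga(27) and 36: 63
Huffman total = 11 + 23 + 36 + 63 = 133 bits.
Saving = 189 − 133 = 56 bits.

56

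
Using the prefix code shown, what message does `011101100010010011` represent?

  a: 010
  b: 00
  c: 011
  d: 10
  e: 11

Read left to right; each codeword is recognised as soon as it completes (prefix code):
  011→c | 10→d | 11→e | 00→b | 010→a | 010→a | 011→c
Decoded message: cdebaac

cdebaac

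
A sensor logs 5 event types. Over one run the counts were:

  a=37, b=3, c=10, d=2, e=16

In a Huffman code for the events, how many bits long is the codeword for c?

Repeatedly merge the two smallest:
merge d(2) and b(3): 5
merge 5 and c(10): 15
merge 15 and e(16): 31
merge 31 and a(37): 68
The subtree containing c is merged 3 times, so code length = 3.

3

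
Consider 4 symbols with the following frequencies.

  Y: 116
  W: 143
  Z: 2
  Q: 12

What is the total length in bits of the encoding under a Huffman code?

Merge the two smallest weights repeatedly:
merge Z(2) and Q(12): 14
merge 14 and Y(116): 130
merge 130 and W(143): 273
Each symbol's bit-cost is frequency × depth; summing gives 417 bits (equivalently 14 + 130 + 273).

417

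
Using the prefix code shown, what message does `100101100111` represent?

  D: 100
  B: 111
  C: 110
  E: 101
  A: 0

DEDB

Read left to right; each codeword is recognised as soon as it completes (prefix code):
  100→D | 101→E | 100→D | 111→B
Decoded message: DEDB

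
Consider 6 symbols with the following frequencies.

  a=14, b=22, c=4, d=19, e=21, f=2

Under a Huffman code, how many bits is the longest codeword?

4

Merge the two lowest-weight nodes at each step:
merge f(2) and c(4): 6
merge 6 and a(14): 20
merge d(19) and 20: 39
merge e(21) and b(22): 43
merge 39 and 43: 82
The first pair merged (f, c) ends up deepest, at depth 4.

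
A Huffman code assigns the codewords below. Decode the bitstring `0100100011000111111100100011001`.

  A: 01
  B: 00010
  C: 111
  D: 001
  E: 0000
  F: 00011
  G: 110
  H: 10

ADFFCGAFD

Read left to right; each codeword is recognised as soon as it completes (prefix code):
  01→A | 001→D | 00011→F | 00011→F | 111→C | 110→G | 01→A | 00011→F | 001→D
Decoded message: ADFFCGAFD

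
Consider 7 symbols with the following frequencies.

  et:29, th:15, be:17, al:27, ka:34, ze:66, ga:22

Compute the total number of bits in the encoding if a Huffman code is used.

Build the Huffman tree bottom-up:
merge th(15) and be(17): 32
merge ga(22) and al(27): 49
merge et(29) and 32: 61
merge ka(34) and 49: 83
merge 61 and ze(66): 127
merge 83 and 127: 210
The encoded length is the sum of every internal node's weight: 32 + 49 + 61 + 83 + 127 + 210 = 562 bits.

562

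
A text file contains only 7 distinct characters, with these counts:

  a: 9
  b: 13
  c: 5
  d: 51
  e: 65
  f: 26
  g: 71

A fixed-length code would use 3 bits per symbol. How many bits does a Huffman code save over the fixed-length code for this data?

146

Fixed-length: 3 bits × 240 symbols = 720 bits.
Huffman merges:
c(5) + a(9) → 14
b(13) + 14 → 27
f(26) + 27 → 53
d(51) + 53 → 104
e(65) + g(71) → 136
104 + 136 → 240
Huffman total = 14 + 27 + 53 + 104 + 136 + 240 = 574 bits.
Saving = 720 − 574 = 146 bits.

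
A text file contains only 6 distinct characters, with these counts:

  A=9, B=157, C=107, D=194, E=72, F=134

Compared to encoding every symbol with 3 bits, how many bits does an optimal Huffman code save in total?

Fixed-length: 3 bits × 673 symbols = 2019 bits.
Huffman merges:
merge A(9) and E(72): 81
merge 81 and C(107): 188
merge F(134) and B(157): 291
merge 188 and D(194): 382
merge 291 and 382: 673
Huffman total = 81 + 188 + 291 + 382 + 673 = 1615 bits.
Saving = 2019 − 1615 = 404 bits.

404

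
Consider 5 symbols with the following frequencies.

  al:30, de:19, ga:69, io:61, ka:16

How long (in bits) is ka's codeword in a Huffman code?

4

Repeatedly merge the two smallest:
combine ka(16), de(19) → 35
combine al(30), 35 → 65
combine io(61), 65 → 126
combine ga(69), 126 → 195
The subtree containing ka is merged 4 times, so code length = 4.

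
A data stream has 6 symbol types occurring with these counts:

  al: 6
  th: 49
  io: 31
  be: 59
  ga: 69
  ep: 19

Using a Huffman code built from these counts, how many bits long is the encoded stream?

Build the Huffman tree bottom-up:
al(6) + ep(19) → 25
25 + io(31) → 56
th(49) + 56 → 105
be(59) + ga(69) → 128
105 + 128 → 233
Each symbol's bit-cost is frequency × depth; summing gives 547 bits (equivalently 25 + 56 + 105 + 128 + 233).

547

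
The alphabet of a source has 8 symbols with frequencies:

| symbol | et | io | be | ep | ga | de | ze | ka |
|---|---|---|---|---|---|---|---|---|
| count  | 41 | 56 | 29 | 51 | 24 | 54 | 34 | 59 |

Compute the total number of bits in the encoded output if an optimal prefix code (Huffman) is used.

Greedily combine the two least-frequent nodes:
combine ga(24), be(29) → 53
combine ze(34), et(41) → 75
combine ep(51), 53 → 104
combine de(54), io(56) → 110
combine ka(59), 75 → 134
combine 104, 110 → 214
combine 134, 214 → 348
The encoded length is the sum of every internal node's weight: 53 + 75 + 104 + 110 + 134 + 214 + 348 = 1038 bits.

1038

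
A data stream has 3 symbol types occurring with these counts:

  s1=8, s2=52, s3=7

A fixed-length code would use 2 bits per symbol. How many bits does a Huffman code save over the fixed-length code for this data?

Fixed-length: 2 bits × 67 symbols = 134 bits.
Huffman merges:
combine s3(7), s1(8) → 15
combine 15, s2(52) → 67
Huffman total = 15 + 67 = 82 bits.
Saving = 134 − 82 = 52 bits.

52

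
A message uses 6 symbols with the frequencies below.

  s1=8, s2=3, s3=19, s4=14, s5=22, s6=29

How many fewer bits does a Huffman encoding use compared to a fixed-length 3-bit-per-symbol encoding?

59

Fixed-length: 3 bits × 95 symbols = 285 bits.
Huffman merges:
s2(3) + s1(8) → 11
11 + s4(14) → 25
s3(19) + s5(22) → 41
25 + s6(29) → 54
41 + 54 → 95
Huffman total = 11 + 25 + 41 + 54 + 95 = 226 bits.
Saving = 285 − 226 = 59 bits.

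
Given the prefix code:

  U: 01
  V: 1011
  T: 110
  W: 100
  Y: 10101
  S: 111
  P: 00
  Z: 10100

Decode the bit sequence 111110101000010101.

Read left to right; each codeword is recognised as soon as it completes (prefix code):
  111→S | 110→T | 10100→Z | 00→P | 10101→Y
Decoded message: STZPY

STZPY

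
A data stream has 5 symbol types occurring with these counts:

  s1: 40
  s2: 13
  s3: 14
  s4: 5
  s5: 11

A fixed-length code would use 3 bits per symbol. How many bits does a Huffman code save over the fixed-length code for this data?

Fixed-length: 3 bits × 83 symbols = 249 bits.
Huffman merges:
s4(5) + s5(11) → 16
s2(13) + s3(14) → 27
16 + 27 → 43
s1(40) + 43 → 83
Huffman total = 16 + 27 + 43 + 83 = 169 bits.
Saving = 249 − 169 = 80 bits.

80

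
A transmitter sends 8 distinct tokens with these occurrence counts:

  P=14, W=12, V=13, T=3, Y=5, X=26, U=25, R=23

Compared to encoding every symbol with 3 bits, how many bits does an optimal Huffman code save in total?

Fixed-length: 3 bits × 121 symbols = 363 bits.
Huffman merges:
merge T(3) and Y(5): 8
merge 8 and W(12): 20
merge V(13) and P(14): 27
merge 20 and R(23): 43
merge U(25) and X(26): 51
merge 27 and 43: 70
merge 51 and 70: 121
Huffman total = 8 + 20 + 27 + 43 + 51 + 70 + 121 = 340 bits.
Saving = 363 − 340 = 23 bits.

23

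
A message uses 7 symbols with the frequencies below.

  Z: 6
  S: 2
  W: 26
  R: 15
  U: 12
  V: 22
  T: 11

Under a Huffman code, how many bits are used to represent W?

Repeatedly merge the two smallest:
combine S(2), Z(6) → 8
combine 8, T(11) → 19
combine U(12), R(15) → 27
combine 19, V(22) → 41
combine W(26), 27 → 53
combine 41, 53 → 94
W sits 2 levels below the root, so its codeword is 2 bits.

2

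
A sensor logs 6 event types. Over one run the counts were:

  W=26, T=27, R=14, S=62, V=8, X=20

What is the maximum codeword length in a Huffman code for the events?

Merge the two lowest-weight nodes at each step:
V(8) + R(14) → 22
X(20) + 22 → 42
W(26) + T(27) → 53
42 + 53 → 95
S(62) + 95 → 157
The rarest symbols sit at the bottom; the longest codeword is 4 bits.

4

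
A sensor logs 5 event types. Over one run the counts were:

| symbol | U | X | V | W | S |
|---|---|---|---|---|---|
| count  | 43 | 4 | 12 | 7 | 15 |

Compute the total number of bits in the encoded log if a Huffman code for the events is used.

Build the Huffman tree bottom-up:
merge X(4) and W(7): 11
merge 11 and V(12): 23
merge S(15) and 23: 38
merge 38 and U(43): 81
Total encoded bits = sum of merged weights = 11 + 23 + 38 + 81 = 153.

153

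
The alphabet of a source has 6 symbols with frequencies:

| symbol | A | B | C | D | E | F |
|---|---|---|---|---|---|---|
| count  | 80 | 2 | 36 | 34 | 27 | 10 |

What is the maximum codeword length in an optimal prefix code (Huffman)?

Merge the two lowest-weight nodes at each step:
combine B(2), F(10) → 12
combine 12, E(27) → 39
combine D(34), C(36) → 70
combine 39, 70 → 109
combine A(80), 109 → 189
The first pair merged (B, F) ends up deepest, at depth 4.

4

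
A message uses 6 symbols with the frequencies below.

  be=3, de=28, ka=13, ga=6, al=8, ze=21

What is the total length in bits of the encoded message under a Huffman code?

Merge the two smallest weights repeatedly:
combine be(3), ga(6) → 9
combine al(8), 9 → 17
combine ka(13), 17 → 30
combine ze(21), de(28) → 49
combine 30, 49 → 79
Each symbol's bit-cost is frequency × depth; summing gives 184 bits (equivalently 9 + 17 + 30 + 49 + 79).

184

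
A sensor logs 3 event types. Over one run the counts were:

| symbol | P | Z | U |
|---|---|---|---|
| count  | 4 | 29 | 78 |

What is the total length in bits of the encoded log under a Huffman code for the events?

144

Merge the two smallest weights repeatedly:
merge P(4) and Z(29): 33
merge 33 and U(78): 111
Total encoded bits = sum of merged weights = 33 + 111 = 144.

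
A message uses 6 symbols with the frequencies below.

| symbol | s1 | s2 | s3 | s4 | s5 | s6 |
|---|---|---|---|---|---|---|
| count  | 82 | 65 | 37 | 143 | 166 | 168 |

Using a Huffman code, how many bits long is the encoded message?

Merge the two smallest weights repeatedly:
combine s3(37), s2(65) → 102
combine s1(82), 102 → 184
combine s4(143), s5(166) → 309
combine s6(168), 184 → 352
combine 309, 352 → 661
The encoded length is the sum of every internal node's weight: 102 + 184 + 309 + 352 + 661 = 1608 bits.

1608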